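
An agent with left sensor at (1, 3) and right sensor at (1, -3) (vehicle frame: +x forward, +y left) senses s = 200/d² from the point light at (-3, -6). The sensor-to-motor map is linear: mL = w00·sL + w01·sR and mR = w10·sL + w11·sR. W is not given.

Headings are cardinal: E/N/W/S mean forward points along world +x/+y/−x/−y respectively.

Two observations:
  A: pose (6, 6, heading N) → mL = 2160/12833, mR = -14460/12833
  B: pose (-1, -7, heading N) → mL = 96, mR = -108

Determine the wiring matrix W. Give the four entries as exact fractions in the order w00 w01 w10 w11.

obs A: pose=(6,6,N) → sL=40/41, sR=200/313, mL=2160/12833, mR=-14460/12833
obs B: pose=(-1,-7,N) → sL=200, sR=8, mL=96, mR=-108
sensor matrix S = [[40/41, 200/313], [200, 8]]; det S = -1539840/12833
solve [mL_A; mL_B] = S·[w00; w01] and [mR_A; mR_B] = S·[w10; w11]:
  w00 = 1/2, w01 = -1/2, w10 = -1/2, w11 = -1

1/2 -1/2 -1/2 -1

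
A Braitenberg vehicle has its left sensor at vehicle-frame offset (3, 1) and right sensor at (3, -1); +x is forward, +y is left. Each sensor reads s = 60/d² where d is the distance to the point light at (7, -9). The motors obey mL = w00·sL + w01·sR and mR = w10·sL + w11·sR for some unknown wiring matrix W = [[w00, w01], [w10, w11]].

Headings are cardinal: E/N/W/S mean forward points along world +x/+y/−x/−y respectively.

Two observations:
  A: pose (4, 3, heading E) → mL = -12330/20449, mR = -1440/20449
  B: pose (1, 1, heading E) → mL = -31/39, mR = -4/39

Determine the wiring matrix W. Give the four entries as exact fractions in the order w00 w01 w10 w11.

-1 -1/2 1/2 -1/2

obs A: pose=(4,3,E) → sL=60/169, sR=60/121, mL=-12330/20449, mR=-1440/20449
obs B: pose=(1,1,E) → sL=6/13, sR=2/3, mL=-31/39, mR=-4/39
sensor matrix S = [[60/169, 60/121], [6/13, 2/3]]; det S = 160/20449
solve [mL_A; mL_B] = S·[w00; w01] and [mR_A; mR_B] = S·[w10; w11]:
  w00 = -1, w01 = -1/2, w10 = 1/2, w11 = -1/2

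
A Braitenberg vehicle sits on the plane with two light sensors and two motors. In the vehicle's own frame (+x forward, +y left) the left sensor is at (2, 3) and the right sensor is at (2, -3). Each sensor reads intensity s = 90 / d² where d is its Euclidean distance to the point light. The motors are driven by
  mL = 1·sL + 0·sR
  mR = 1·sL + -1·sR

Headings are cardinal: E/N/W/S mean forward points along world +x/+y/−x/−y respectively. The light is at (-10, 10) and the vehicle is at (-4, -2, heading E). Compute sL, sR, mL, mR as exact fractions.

18/29 90/289 18/29 2592/8381

left sensor world pos  = (-2, 1); dL² = 145
right sensor world pos = (-2, -5); dR² = 289
sL = 90/145 = 18/29
sR = 90/289 = 90/289
mL = 1·sL + 0·sR = 18/29
mR = 1·sL + -1·sR = 2592/8381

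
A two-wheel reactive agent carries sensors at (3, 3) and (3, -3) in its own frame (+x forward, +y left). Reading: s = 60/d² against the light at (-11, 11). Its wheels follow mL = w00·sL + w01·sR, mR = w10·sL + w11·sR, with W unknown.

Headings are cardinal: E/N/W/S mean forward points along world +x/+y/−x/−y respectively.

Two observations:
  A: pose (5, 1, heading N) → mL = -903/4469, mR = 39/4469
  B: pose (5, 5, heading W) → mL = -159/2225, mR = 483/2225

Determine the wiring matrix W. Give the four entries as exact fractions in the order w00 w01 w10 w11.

obs A: pose=(5,1,N) → sL=30/109, sR=6/41, mL=-903/4469, mR=39/4469
obs B: pose=(5,5,W) → sL=6/25, sR=30/89, mL=-159/2225, mR=483/2225
sensor matrix S = [[30/109, 6/41], [6/25, 30/89]]; det S = 573264/9943525
solve [mL_A; mL_B] = S·[w00; w01] and [mR_A; mR_B] = S·[w10; w11]:
  w00 = -1, w01 = 1/2, w10 = -1/2, w11 = 1

-1 1/2 -1/2 1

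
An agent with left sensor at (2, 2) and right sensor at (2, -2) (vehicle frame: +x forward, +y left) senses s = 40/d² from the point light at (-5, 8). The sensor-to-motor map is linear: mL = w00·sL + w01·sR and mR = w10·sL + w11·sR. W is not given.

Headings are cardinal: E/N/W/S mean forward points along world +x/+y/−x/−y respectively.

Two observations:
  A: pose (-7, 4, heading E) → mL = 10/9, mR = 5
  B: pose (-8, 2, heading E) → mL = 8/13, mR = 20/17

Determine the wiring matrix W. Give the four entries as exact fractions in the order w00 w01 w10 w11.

obs A: pose=(-7,4,E) → sL=10, sR=10/9, mL=10/9, mR=5
obs B: pose=(-8,2,E) → sL=40/17, sR=8/13, mL=8/13, mR=20/17
sensor matrix S = [[10, 10/9], [40/17, 8/13]]; det S = 7040/1989
solve [mL_A; mL_B] = S·[w00; w01] and [mR_A; mR_B] = S·[w10; w11]:
  w00 = 0, w01 = 1, w10 = 1/2, w11 = 0

0 1 1/2 0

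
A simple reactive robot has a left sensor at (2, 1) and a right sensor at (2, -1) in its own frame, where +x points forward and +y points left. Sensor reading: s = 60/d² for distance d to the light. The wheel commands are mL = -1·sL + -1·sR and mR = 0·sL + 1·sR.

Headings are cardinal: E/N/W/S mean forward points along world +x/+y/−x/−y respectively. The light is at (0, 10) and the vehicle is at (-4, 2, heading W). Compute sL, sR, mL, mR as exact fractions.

20/39 12/17 -808/663 12/17

left sensor world pos  = (-6, 1); dL² = 117
right sensor world pos = (-6, 3); dR² = 85
sL = 60/117 = 20/39
sR = 60/85 = 12/17
mL = -1·sL + -1·sR = -808/663
mR = 0·sL + 1·sR = 12/17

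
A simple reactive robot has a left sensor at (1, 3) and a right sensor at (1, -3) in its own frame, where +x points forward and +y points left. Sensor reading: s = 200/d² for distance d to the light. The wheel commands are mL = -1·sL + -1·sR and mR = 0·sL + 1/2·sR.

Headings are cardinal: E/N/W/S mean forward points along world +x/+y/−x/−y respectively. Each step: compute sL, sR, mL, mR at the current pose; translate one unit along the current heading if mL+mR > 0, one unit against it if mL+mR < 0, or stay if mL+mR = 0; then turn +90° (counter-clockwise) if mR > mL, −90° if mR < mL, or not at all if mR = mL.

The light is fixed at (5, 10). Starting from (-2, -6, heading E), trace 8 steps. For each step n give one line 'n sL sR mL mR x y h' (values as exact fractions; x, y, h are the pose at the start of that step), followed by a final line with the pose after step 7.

n=0: pose=(-2,-6,E); sL=40/41, sR=200/397; mL=-24080/16277, mR=100/397; mL+mR=-19980/16277 → advance -1; mR−mL=28180/16277 → turn +1·90°
n=1: pose=(-3,-6,N); sL=100/173, sR=4/5; mL=-1192/865, mR=2/5; mL+mR=-846/865 → advance -1; mR−mL=1538/865 → turn +1·90°
n=2: pose=(-3,-7,W); sL=200/481, sR=200/277; mL=-151600/133237, mR=100/277; mL+mR=-103500/133237 → advance -1; mR−mL=199700/133237 → turn +1·90°
n=3: pose=(-2,-7,S); sL=10/17, sR=25/53; mL=-955/901, mR=25/106; mL+mR=-1485/1802 → advance -1; mR−mL=2335/1802 → turn +1·90°
n=4: pose=(-2,-6,E); sL=40/41, sR=200/397; mL=-24080/16277, mR=100/397; mL+mR=-19980/16277 → advance -1; mR−mL=28180/16277 → turn +1·90°
n=5: pose=(-3,-6,N); sL=100/173, sR=4/5; mL=-1192/865, mR=2/5; mL+mR=-846/865 → advance -1; mR−mL=1538/865 → turn +1·90°
n=6: pose=(-3,-7,W); sL=200/481, sR=200/277; mL=-151600/133237, mR=100/277; mL+mR=-103500/133237 → advance -1; mR−mL=199700/133237 → turn +1·90°
n=7: pose=(-2,-7,S); sL=10/17, sR=25/53; mL=-955/901, mR=25/106; mL+mR=-1485/1802 → advance -1; mR−mL=2335/1802 → turn +1·90°

0 40/41 200/397 -24080/16277 100/397 -2 -6 E
1 100/173 4/5 -1192/865 2/5 -3 -6 N
2 200/481 200/277 -151600/133237 100/277 -3 -7 W
3 10/17 25/53 -955/901 25/106 -2 -7 S
4 40/41 200/397 -24080/16277 100/397 -2 -6 E
5 100/173 4/5 -1192/865 2/5 -3 -6 N
6 200/481 200/277 -151600/133237 100/277 -3 -7 W
7 10/17 25/53 -955/901 25/106 -2 -7 S
final -2 -6 E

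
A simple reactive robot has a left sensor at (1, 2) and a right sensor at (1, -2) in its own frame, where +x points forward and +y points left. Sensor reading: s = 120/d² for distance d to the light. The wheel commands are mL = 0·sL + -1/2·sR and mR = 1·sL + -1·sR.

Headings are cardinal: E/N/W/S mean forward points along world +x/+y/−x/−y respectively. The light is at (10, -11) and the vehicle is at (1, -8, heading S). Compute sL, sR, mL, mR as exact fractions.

left sensor world pos  = (3, -9); dL² = 53
right sensor world pos = (-1, -9); dR² = 125
sL = 120/53 = 120/53
sR = 120/125 = 24/25
mL = 0·sL + -1/2·sR = -12/25
mR = 1·sL + -1·sR = 1728/1325

120/53 24/25 -12/25 1728/1325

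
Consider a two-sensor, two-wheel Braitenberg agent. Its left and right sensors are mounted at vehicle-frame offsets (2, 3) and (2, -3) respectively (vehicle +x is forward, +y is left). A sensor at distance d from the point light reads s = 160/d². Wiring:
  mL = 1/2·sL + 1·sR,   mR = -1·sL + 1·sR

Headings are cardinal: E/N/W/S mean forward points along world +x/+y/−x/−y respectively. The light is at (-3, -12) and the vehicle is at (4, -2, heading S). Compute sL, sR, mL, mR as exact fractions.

left sensor world pos  = (7, -4); dL² = 164
right sensor world pos = (1, -4); dR² = 80
sL = 160/164 = 40/41
sR = 160/80 = 2
mL = 1/2·sL + 1·sR = 102/41
mR = -1·sL + 1·sR = 42/41

40/41 2 102/41 42/41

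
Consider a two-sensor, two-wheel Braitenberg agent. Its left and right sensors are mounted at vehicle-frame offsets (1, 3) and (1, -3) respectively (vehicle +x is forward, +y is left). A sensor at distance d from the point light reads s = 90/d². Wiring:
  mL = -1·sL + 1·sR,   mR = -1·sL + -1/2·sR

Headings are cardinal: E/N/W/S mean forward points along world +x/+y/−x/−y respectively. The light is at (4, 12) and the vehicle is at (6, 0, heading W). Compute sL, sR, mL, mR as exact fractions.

45/113 45/41 3240/4633 -8775/9266

left sensor world pos  = (5, -3); dL² = 226
right sensor world pos = (5, 3); dR² = 82
sL = 90/226 = 45/113
sR = 90/82 = 45/41
mL = -1·sL + 1·sR = 3240/4633
mR = -1·sL + -1/2·sR = -8775/9266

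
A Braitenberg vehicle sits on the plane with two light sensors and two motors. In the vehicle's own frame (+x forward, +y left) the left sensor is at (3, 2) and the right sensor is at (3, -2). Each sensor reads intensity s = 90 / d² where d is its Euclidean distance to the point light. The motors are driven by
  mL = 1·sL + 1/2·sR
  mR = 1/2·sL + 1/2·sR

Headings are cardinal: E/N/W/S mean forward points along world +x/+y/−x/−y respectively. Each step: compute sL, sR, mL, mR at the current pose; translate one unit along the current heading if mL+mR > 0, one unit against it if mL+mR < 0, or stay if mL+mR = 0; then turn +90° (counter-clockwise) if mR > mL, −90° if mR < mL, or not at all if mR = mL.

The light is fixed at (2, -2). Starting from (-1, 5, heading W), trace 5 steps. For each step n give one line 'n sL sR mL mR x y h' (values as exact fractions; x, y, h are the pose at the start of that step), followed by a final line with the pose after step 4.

0 90/61 10/13 1475/793 890/793 -1 5 W
1 45/68 45/52 1935/1768 675/884 -2 5 N
2 90/101 90/37 7875/3737 6210/3737 -2 6 E
3 45/13 9/5 567/130 171/65 -1 6 S
4 90/61 10/13 1475/793 890/793 -1 5 W
final -2 5 N

n=0: pose=(-1,5,W); sL=90/61, sR=10/13; mL=1475/793, mR=890/793; mL+mR=2365/793 → advance +1; mR−mL=-45/61 → turn -1·90°
n=1: pose=(-2,5,N); sL=45/68, sR=45/52; mL=1935/1768, mR=675/884; mL+mR=3285/1768 → advance +1; mR−mL=-45/136 → turn -1·90°
n=2: pose=(-2,6,E); sL=90/101, sR=90/37; mL=7875/3737, mR=6210/3737; mL+mR=14085/3737 → advance +1; mR−mL=-45/101 → turn -1·90°
n=3: pose=(-1,6,S); sL=45/13, sR=9/5; mL=567/130, mR=171/65; mL+mR=909/130 → advance +1; mR−mL=-45/26 → turn -1·90°
n=4: pose=(-1,5,W); sL=90/61, sR=10/13; mL=1475/793, mR=890/793; mL+mR=2365/793 → advance +1; mR−mL=-45/61 → turn -1·90°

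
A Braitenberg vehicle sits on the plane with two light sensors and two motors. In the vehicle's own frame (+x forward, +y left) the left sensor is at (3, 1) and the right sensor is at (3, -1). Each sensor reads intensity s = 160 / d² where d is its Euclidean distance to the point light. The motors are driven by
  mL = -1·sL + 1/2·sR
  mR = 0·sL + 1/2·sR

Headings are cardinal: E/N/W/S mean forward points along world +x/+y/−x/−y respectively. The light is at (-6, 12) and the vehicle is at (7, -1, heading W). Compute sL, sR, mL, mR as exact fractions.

20/37 40/61 -480/2257 20/61

left sensor world pos  = (4, -2); dL² = 296
right sensor world pos = (4, 0); dR² = 244
sL = 160/296 = 20/37
sR = 160/244 = 40/61
mL = -1·sL + 1/2·sR = -480/2257
mR = 0·sL + 1/2·sR = 20/61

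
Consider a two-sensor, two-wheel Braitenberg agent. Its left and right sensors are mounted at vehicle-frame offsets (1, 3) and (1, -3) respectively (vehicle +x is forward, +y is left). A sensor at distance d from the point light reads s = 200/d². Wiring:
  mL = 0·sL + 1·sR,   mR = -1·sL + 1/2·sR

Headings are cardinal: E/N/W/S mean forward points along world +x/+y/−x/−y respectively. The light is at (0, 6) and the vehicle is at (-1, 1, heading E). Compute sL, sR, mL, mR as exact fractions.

left sensor world pos  = (0, 4); dL² = 4
right sensor world pos = (0, -2); dR² = 64
sL = 200/4 = 50
sR = 200/64 = 25/8
mL = 0·sL + 1·sR = 25/8
mR = -1·sL + 1/2·sR = -775/16

50 25/8 25/8 -775/16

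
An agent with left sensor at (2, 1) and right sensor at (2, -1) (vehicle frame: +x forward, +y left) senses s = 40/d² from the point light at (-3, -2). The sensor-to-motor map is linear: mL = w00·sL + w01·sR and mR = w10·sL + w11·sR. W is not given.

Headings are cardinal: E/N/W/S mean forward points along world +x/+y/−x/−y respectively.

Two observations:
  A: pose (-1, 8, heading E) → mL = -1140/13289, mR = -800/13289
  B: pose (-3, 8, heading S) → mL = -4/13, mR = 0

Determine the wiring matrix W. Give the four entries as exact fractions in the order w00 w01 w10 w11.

-1 1/2 1/2 -1/2

obs A: pose=(-1,8,E) → sL=40/137, sR=40/97, mL=-1140/13289, mR=-800/13289
obs B: pose=(-3,8,S) → sL=8/13, sR=8/13, mL=-4/13, mR=0
sensor matrix S = [[40/137, 40/97], [8/13, 8/13]]; det S = -12800/172757
solve [mL_A; mL_B] = S·[w00; w01] and [mR_A; mR_B] = S·[w10; w11]:
  w00 = -1, w01 = 1/2, w10 = 1/2, w11 = -1/2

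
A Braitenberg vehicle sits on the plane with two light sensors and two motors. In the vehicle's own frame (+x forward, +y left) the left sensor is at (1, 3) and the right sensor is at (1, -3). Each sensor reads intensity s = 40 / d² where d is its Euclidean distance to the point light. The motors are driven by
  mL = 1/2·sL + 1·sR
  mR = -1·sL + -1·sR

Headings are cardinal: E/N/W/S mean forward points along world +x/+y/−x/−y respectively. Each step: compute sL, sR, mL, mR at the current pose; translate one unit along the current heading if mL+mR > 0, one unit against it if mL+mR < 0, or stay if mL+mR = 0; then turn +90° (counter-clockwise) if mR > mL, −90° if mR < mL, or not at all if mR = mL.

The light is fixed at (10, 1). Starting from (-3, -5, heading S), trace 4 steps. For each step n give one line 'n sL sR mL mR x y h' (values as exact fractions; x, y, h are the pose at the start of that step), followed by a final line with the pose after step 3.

n=0: pose=(-3,-5,S); sL=40/149, sR=8/61; mL=2412/9089, mR=-3632/9089; mL+mR=-20/149 → advance -1; mR−mL=-6044/9089 → turn -1·90°
n=1: pose=(-3,-4,W); sL=2/13, sR=1/5; mL=18/65, mR=-23/65; mL+mR=-1/13 → advance -1; mR−mL=-41/65 → turn -1·90°
n=2: pose=(-2,-4,N); sL=40/241, sR=40/97; mL=11580/23377, mR=-13520/23377; mL+mR=-20/241 → advance -1; mR−mL=-25100/23377 → turn -1·90°
n=3: pose=(-2,-5,E); sL=4/13, sR=20/101; mL=462/1313, mR=-664/1313; mL+mR=-2/13 → advance -1; mR−mL=-1126/1313 → turn -1·90°

0 40/149 8/61 2412/9089 -3632/9089 -3 -5 S
1 2/13 1/5 18/65 -23/65 -3 -4 W
2 40/241 40/97 11580/23377 -13520/23377 -2 -4 N
3 4/13 20/101 462/1313 -664/1313 -2 -5 E
final -3 -5 S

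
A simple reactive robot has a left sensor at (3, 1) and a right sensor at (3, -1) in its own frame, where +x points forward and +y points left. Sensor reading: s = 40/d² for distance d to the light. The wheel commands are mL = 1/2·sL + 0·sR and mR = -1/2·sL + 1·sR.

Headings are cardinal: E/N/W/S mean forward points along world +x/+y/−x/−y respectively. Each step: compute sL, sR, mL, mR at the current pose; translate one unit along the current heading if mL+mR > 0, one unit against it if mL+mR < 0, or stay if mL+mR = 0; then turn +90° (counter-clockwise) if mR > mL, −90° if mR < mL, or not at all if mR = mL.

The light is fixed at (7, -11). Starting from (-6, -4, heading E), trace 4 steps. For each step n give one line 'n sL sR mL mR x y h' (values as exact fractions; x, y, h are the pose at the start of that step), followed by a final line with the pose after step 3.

0 10/41 5/17 5/41 120/697 -6 -4 E
1 40/269 40/221 20/269 6340/59449 -5 -4 N
2 20/137 20/153 10/137 1210/20961 -5 -3 W
3 40/317 8/53 20/317 1476/16801 -6 -3 N
final -6 -2 W

n=0: pose=(-6,-4,E); sL=10/41, sR=5/17; mL=5/41, mR=120/697; mL+mR=5/17 → advance +1; mR−mL=35/697 → turn +1·90°
n=1: pose=(-5,-4,N); sL=40/269, sR=40/221; mL=20/269, mR=6340/59449; mL+mR=40/221 → advance +1; mR−mL=1920/59449 → turn +1·90°
n=2: pose=(-5,-3,W); sL=20/137, sR=20/153; mL=10/137, mR=1210/20961; mL+mR=20/153 → advance +1; mR−mL=-320/20961 → turn -1·90°
n=3: pose=(-6,-3,N); sL=40/317, sR=8/53; mL=20/317, mR=1476/16801; mL+mR=8/53 → advance +1; mR−mL=416/16801 → turn +1·90°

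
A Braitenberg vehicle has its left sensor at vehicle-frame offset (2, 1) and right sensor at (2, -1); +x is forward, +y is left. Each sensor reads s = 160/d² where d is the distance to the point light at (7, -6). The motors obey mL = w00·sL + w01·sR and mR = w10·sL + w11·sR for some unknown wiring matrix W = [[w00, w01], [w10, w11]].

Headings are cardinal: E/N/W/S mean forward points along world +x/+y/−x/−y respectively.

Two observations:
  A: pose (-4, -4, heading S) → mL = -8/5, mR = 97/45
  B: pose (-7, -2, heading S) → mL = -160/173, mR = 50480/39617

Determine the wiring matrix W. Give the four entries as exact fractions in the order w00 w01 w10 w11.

-1 0 1 1/2

obs A: pose=(-4,-4,S) → sL=8/5, sR=10/9, mL=-8/5, mR=97/45
obs B: pose=(-7,-2,S) → sL=160/173, sR=160/229, mL=-160/173, mR=50480/39617
sensor matrix S = [[8/5, 10/9], [160/173, 160/229]]; det S = 32192/356553
solve [mL_A; mL_B] = S·[w00; w01] and [mR_A; mR_B] = S·[w10; w11]:
  w00 = -1, w01 = 0, w10 = 1, w11 = 1/2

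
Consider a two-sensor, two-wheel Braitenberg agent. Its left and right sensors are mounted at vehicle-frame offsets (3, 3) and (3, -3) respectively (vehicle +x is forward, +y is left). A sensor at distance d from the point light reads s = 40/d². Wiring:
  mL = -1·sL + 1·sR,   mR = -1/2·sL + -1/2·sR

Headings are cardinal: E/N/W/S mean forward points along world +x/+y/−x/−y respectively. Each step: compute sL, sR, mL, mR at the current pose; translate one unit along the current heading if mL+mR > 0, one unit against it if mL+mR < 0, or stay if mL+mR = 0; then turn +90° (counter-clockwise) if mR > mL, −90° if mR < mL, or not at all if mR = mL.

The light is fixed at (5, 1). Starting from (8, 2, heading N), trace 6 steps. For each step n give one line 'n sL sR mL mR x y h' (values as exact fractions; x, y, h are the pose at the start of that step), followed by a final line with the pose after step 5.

0 5/2 10/13 -45/26 -85/52 8 2 N
1 40/9 40/9 0 -40/9 8 1 W
2 4 20/29 -96/29 -68/29 9 1 N
3 40/17 8 96/17 -88/17 9 0 W
4 10 1 -9 -11/2 8 0 N
5 8/5 40 192/5 -104/5 8 -1 W
final 7 -1 N

n=0: pose=(8,2,N); sL=5/2, sR=10/13; mL=-45/26, mR=-85/52; mL+mR=-175/52 → advance -1; mR−mL=5/52 → turn +1·90°
n=1: pose=(8,1,W); sL=40/9, sR=40/9; mL=0, mR=-40/9; mL+mR=-40/9 → advance -1; mR−mL=-40/9 → turn -1·90°
n=2: pose=(9,1,N); sL=4, sR=20/29; mL=-96/29, mR=-68/29; mL+mR=-164/29 → advance -1; mR−mL=28/29 → turn +1·90°
n=3: pose=(9,0,W); sL=40/17, sR=8; mL=96/17, mR=-88/17; mL+mR=8/17 → advance +1; mR−mL=-184/17 → turn -1·90°
n=4: pose=(8,0,N); sL=10, sR=1; mL=-9, mR=-11/2; mL+mR=-29/2 → advance -1; mR−mL=7/2 → turn +1·90°
n=5: pose=(8,-1,W); sL=8/5, sR=40; mL=192/5, mR=-104/5; mL+mR=88/5 → advance +1; mR−mL=-296/5 → turn -1·90°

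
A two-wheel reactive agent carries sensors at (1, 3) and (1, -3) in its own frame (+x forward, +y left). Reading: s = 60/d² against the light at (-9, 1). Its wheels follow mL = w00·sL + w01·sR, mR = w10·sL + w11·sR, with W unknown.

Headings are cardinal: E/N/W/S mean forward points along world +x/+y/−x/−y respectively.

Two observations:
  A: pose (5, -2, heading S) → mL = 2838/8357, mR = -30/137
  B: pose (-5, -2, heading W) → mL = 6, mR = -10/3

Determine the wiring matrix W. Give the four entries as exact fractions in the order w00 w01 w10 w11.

-1/2 1 0 -1/2

obs A: pose=(5,-2,S) → sL=12/61, sR=60/137, mL=2838/8357, mR=-30/137
obs B: pose=(-5,-2,W) → sL=4/3, sR=20/3, mL=6, mR=-10/3
sensor matrix S = [[12/61, 60/137], [4/3, 20/3]]; det S = 6080/8357
solve [mL_A; mL_B] = S·[w00; w01] and [mR_A; mR_B] = S·[w10; w11]:
  w00 = -1/2, w01 = 1, w10 = 0, w11 = -1/2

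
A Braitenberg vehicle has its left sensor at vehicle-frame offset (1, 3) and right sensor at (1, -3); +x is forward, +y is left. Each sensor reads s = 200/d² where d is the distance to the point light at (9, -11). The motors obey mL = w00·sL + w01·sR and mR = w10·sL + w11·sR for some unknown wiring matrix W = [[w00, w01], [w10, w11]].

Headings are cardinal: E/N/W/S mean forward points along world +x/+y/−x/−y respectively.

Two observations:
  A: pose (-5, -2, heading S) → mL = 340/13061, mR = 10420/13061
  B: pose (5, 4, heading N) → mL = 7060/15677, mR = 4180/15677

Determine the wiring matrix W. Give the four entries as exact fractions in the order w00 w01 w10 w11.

-1/2 1 1 -1/2

obs A: pose=(-5,-2,S) → sL=40/37, sR=200/353, mL=340/13061, mR=10420/13061
obs B: pose=(5,4,N) → sL=40/61, sR=200/257, mL=7060/15677, mR=4180/15677
sensor matrix S = [[40/37, 200/353], [40/61, 200/257]]; det S = 96192000/204757297
solve [mL_A; mL_B] = S·[w00; w01] and [mR_A; mR_B] = S·[w10; w11]:
  w00 = -1/2, w01 = 1, w10 = 1, w11 = -1/2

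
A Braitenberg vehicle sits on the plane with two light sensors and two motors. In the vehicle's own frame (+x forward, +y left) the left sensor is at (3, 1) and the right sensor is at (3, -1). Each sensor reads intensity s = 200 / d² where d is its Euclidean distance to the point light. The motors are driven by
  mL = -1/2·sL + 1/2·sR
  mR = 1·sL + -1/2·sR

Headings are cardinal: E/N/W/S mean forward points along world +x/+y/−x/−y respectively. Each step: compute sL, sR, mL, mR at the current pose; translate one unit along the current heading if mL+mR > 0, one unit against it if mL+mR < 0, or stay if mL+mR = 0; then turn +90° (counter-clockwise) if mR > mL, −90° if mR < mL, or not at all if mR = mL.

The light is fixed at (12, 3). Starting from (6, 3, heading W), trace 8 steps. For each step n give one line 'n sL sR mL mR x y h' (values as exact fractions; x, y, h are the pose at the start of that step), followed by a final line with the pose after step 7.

0 100/41 100/41 0 50/41 6 3 W
1 40/9 200/73 -560/657 2020/657 5 3 S
2 25/2 10 -5/4 15/2 5 2 E
3 200/53 200/29 2400/1537 500/1537 6 2 N
4 20 20 0 10 6 3 E
5 40/9 8 16/9 4/9 7 3 N
6 25 50 25/2 0 7 4 E
7 200/13 200/29 -1600/377 4500/377 8 4 S
final 8 3 E

n=0: pose=(6,3,W); sL=100/41, sR=100/41; mL=0, mR=50/41; mL+mR=50/41 → advance +1; mR−mL=50/41 → turn +1·90°
n=1: pose=(5,3,S); sL=40/9, sR=200/73; mL=-560/657, mR=2020/657; mL+mR=20/9 → advance +1; mR−mL=860/219 → turn +1·90°
n=2: pose=(5,2,E); sL=25/2, sR=10; mL=-5/4, mR=15/2; mL+mR=25/4 → advance +1; mR−mL=35/4 → turn +1·90°
n=3: pose=(6,2,N); sL=200/53, sR=200/29; mL=2400/1537, mR=500/1537; mL+mR=100/53 → advance +1; mR−mL=-1900/1537 → turn -1·90°
n=4: pose=(6,3,E); sL=20, sR=20; mL=0, mR=10; mL+mR=10 → advance +1; mR−mL=10 → turn +1·90°
n=5: pose=(7,3,N); sL=40/9, sR=8; mL=16/9, mR=4/9; mL+mR=20/9 → advance +1; mR−mL=-4/3 → turn -1·90°
n=6: pose=(7,4,E); sL=25, sR=50; mL=25/2, mR=0; mL+mR=25/2 → advance +1; mR−mL=-25/2 → turn -1·90°
n=7: pose=(8,4,S); sL=200/13, sR=200/29; mL=-1600/377, mR=4500/377; mL+mR=100/13 → advance +1; mR−mL=6100/377 → turn +1·90°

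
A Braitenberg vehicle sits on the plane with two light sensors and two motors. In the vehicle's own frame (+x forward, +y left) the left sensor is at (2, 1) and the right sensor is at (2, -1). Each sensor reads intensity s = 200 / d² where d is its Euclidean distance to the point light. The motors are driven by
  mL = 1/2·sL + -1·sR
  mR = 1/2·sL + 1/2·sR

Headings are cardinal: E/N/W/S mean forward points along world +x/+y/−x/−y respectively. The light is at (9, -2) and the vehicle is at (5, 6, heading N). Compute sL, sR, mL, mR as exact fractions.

left sensor world pos  = (4, 8); dL² = 125
right sensor world pos = (6, 8); dR² = 109
sL = 200/125 = 8/5
sR = 200/109 = 200/109
mL = 1/2·sL + -1·sR = -564/545
mR = 1/2·sL + 1/2·sR = 936/545

8/5 200/109 -564/545 936/545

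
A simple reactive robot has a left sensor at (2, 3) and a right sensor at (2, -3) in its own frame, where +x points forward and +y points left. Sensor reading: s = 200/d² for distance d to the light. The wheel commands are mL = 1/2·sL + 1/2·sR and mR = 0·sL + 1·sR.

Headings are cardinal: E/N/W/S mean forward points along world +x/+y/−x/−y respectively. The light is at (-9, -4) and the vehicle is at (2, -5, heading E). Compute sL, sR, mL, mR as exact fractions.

200/173 40/37 7160/6401 40/37

left sensor world pos  = (4, -2); dL² = 173
right sensor world pos = (4, -8); dR² = 185
sL = 200/173 = 200/173
sR = 200/185 = 40/37
mL = 1/2·sL + 1/2·sR = 7160/6401
mR = 0·sL + 1·sR = 40/37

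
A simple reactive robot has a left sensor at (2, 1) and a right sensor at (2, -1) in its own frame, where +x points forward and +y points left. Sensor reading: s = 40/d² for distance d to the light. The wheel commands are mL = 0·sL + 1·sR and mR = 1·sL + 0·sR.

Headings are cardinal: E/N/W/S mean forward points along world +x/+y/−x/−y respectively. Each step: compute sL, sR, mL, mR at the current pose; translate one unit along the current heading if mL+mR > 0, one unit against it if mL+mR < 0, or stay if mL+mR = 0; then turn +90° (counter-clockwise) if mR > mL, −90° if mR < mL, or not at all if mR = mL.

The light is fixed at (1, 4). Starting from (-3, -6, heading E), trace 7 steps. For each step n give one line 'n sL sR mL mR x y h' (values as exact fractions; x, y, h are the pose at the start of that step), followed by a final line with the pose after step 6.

0 8/17 8/25 8/25 8/17 -3 -6 E
1 1/2 10/17 10/17 1/2 -2 -6 N
2 8/13 40/101 40/101 8/13 -2 -5 E
3 20/29 4/5 4/5 20/29 -1 -5 N
4 40/49 40/81 40/81 40/49 -1 -4 E
5 1 10/9 10/9 1 0 -4 N
6 40/37 8/13 8/13 40/37 0 -3 E
final 1 -3 N

n=0: pose=(-3,-6,E); sL=8/17, sR=8/25; mL=8/25, mR=8/17; mL+mR=336/425 → advance +1; mR−mL=64/425 → turn +1·90°
n=1: pose=(-2,-6,N); sL=1/2, sR=10/17; mL=10/17, mR=1/2; mL+mR=37/34 → advance +1; mR−mL=-3/34 → turn -1·90°
n=2: pose=(-2,-5,E); sL=8/13, sR=40/101; mL=40/101, mR=8/13; mL+mR=1328/1313 → advance +1; mR−mL=288/1313 → turn +1·90°
n=3: pose=(-1,-5,N); sL=20/29, sR=4/5; mL=4/5, mR=20/29; mL+mR=216/145 → advance +1; mR−mL=-16/145 → turn -1·90°
n=4: pose=(-1,-4,E); sL=40/49, sR=40/81; mL=40/81, mR=40/49; mL+mR=5200/3969 → advance +1; mR−mL=1280/3969 → turn +1·90°
n=5: pose=(0,-4,N); sL=1, sR=10/9; mL=10/9, mR=1; mL+mR=19/9 → advance +1; mR−mL=-1/9 → turn -1·90°
n=6: pose=(0,-3,E); sL=40/37, sR=8/13; mL=8/13, mR=40/37; mL+mR=816/481 → advance +1; mR−mL=224/481 → turn +1·90°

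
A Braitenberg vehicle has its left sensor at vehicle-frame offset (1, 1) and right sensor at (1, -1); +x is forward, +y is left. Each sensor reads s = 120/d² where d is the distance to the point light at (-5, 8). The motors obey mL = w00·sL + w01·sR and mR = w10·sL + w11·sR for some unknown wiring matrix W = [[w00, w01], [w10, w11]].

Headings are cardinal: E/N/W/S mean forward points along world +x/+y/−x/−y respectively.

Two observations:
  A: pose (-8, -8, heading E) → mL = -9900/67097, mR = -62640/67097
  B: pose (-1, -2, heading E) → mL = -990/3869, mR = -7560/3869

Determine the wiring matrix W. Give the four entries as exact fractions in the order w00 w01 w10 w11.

obs A: pose=(-8,-8,E) → sL=120/229, sR=120/293, mL=-9900/67097, mR=-62640/67097
obs B: pose=(-1,-2,E) → sL=60/53, sR=60/73, mL=-990/3869, mR=-7560/3869
sensor matrix S = [[120/229, 120/293], [60/53, 60/73]]; det S = -8553600/259598293
solve [mL_A; mL_B] = S·[w00; w01] and [mR_A; mR_B] = S·[w10; w11]:
  w00 = 1/2, w01 = -1, w10 = -1, w11 = -1

1/2 -1 -1 -1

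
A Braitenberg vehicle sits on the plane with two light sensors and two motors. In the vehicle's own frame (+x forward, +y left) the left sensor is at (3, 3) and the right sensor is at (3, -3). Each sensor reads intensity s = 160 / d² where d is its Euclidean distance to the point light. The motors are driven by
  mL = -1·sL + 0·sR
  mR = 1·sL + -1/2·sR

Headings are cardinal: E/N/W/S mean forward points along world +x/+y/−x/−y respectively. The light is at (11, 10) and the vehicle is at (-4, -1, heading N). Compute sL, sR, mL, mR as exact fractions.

left sensor world pos  = (-7, 2); dL² = 388
right sensor world pos = (-1, 2); dR² = 208
sL = 160/388 = 40/97
sR = 160/208 = 10/13
mL = -1·sL + 0·sR = -40/97
mR = 1·sL + -1/2·sR = 35/1261

40/97 10/13 -40/97 35/1261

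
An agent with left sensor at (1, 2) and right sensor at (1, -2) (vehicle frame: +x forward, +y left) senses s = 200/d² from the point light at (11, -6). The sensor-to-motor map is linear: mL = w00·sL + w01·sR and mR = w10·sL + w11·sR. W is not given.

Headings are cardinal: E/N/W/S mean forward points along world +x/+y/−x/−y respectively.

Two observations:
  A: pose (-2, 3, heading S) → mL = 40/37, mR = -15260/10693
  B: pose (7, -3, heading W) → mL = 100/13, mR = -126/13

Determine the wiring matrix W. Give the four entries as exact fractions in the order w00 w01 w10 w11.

obs A: pose=(-2,3,S) → sL=40/37, sR=200/289, mL=40/37, mR=-15260/10693
obs B: pose=(7,-3,W) → sL=100/13, sR=4, mL=100/13, mR=-126/13
sensor matrix S = [[40/37, 200/289], [100/13, 4]]; det S = -138880/139009
solve [mL_A; mL_B] = S·[w00; w01] and [mR_A; mR_B] = S·[w10; w11]:
  w00 = 1, w01 = 0, w10 = -1, w11 = -1/2

1 0 -1 -1/2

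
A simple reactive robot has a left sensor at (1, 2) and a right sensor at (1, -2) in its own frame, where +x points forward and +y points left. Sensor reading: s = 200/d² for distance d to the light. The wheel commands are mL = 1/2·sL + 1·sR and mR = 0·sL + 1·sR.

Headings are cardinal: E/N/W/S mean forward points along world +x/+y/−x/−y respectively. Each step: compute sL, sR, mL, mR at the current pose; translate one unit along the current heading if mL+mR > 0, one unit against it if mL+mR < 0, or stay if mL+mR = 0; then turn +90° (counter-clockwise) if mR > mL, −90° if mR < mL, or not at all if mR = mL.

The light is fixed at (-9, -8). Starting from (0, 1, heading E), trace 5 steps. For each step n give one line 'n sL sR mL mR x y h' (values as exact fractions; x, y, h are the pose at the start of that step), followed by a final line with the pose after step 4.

n=0: pose=(0,1,E); sL=200/221, sR=200/149; mL=59100/32929, mR=200/149; mL+mR=103300/32929 → advance +1; mR−mL=-100/221 → turn -1·90°
n=1: pose=(1,1,S); sL=25/26, sR=25/16; mL=425/208, mR=25/16; mL+mR=375/104 → advance +1; mR−mL=-25/52 → turn -1·90°
n=2: pose=(1,0,W); sL=200/117, sR=200/181; mL=41500/21177, mR=200/181; mL+mR=64900/21177 → advance +1; mR−mL=-100/117 → turn -1·90°
n=3: pose=(0,0,N); sL=20/13, sR=100/101; mL=2310/1313, mR=100/101; mL+mR=3610/1313 → advance +1; mR−mL=-10/13 → turn -1·90°
n=4: pose=(0,1,E); sL=200/221, sR=200/149; mL=59100/32929, mR=200/149; mL+mR=103300/32929 → advance +1; mR−mL=-100/221 → turn -1·90°

0 200/221 200/149 59100/32929 200/149 0 1 E
1 25/26 25/16 425/208 25/16 1 1 S
2 200/117 200/181 41500/21177 200/181 1 0 W
3 20/13 100/101 2310/1313 100/101 0 0 N
4 200/221 200/149 59100/32929 200/149 0 1 E
final 1 1 S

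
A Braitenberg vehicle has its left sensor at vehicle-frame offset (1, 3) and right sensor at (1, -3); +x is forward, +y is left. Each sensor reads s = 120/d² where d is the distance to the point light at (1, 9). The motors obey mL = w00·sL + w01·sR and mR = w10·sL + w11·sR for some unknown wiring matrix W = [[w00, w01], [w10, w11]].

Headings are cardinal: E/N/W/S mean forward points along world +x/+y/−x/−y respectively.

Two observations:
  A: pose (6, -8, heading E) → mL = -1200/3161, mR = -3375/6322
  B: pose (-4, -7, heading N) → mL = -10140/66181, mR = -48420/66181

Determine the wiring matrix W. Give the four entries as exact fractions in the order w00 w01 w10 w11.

-1 1/2 -1/2 -1

obs A: pose=(6,-8,E) → sL=15/29, sR=30/109, mL=-1200/3161, mR=-3375/6322
obs B: pose=(-4,-7,N) → sL=120/289, sR=120/229, mL=-10140/66181, mR=-48420/66181
sensor matrix S = [[15/29, 30/109], [120/289, 120/229]]; det S = 32794200/209198141
solve [mL_A; mL_B] = S·[w00; w01] and [mR_A; mR_B] = S·[w10; w11]:
  w00 = -1, w01 = 1/2, w10 = -1/2, w11 = -1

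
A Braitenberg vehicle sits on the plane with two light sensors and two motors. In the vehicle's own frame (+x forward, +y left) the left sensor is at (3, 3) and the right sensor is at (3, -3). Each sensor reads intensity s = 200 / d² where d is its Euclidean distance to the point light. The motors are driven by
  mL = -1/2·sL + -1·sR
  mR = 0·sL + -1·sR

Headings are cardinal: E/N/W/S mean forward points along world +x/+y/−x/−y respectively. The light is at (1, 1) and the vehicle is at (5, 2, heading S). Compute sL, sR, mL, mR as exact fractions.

left sensor world pos  = (8, -1); dL² = 53
right sensor world pos = (2, -1); dR² = 5
sL = 200/53 = 200/53
sR = 200/5 = 40
mL = -1/2·sL + -1·sR = -2220/53
mR = 0·sL + -1·sR = -40

200/53 40 -2220/53 -40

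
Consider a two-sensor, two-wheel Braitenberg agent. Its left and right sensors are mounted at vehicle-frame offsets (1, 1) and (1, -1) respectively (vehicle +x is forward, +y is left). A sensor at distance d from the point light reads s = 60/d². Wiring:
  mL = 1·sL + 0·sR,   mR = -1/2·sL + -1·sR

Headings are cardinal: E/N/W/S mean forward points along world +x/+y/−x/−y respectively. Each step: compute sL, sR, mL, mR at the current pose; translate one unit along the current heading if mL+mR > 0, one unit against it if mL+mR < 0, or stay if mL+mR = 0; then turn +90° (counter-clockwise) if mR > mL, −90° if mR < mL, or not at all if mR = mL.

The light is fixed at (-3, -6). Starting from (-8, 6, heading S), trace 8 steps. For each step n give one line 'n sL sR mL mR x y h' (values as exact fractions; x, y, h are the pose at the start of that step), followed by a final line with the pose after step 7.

0 60/137 60/157 60/137 -12930/21509 -8 6 S
1 1/3 15/58 1/3 -37/87 -8 7 W
2 60/221 12/41 60/221 -3882/9061 -7 7 N
3 30/89 6/13 30/89 -729/1157 -7 6 E
4 60/137 60/157 60/137 -12930/21509 -8 6 S
5 1/3 15/58 1/3 -37/87 -8 7 W
6 60/221 12/41 60/221 -3882/9061 -7 7 N
7 30/89 6/13 30/89 -729/1157 -7 6 E
final -8 6 S

n=0: pose=(-8,6,S); sL=60/137, sR=60/157; mL=60/137, mR=-12930/21509; mL+mR=-3510/21509 → advance -1; mR−mL=-22350/21509 → turn -1·90°
n=1: pose=(-8,7,W); sL=1/3, sR=15/58; mL=1/3, mR=-37/87; mL+mR=-8/87 → advance -1; mR−mL=-22/29 → turn -1·90°
n=2: pose=(-7,7,N); sL=60/221, sR=12/41; mL=60/221, mR=-3882/9061; mL+mR=-1422/9061 → advance -1; mR−mL=-6342/9061 → turn -1·90°
n=3: pose=(-7,6,E); sL=30/89, sR=6/13; mL=30/89, mR=-729/1157; mL+mR=-339/1157 → advance -1; mR−mL=-1119/1157 → turn -1·90°
n=4: pose=(-8,6,S); sL=60/137, sR=60/157; mL=60/137, mR=-12930/21509; mL+mR=-3510/21509 → advance -1; mR−mL=-22350/21509 → turn -1·90°
n=5: pose=(-8,7,W); sL=1/3, sR=15/58; mL=1/3, mR=-37/87; mL+mR=-8/87 → advance -1; mR−mL=-22/29 → turn -1·90°
n=6: pose=(-7,7,N); sL=60/221, sR=12/41; mL=60/221, mR=-3882/9061; mL+mR=-1422/9061 → advance -1; mR−mL=-6342/9061 → turn -1·90°
n=7: pose=(-7,6,E); sL=30/89, sR=6/13; mL=30/89, mR=-729/1157; mL+mR=-339/1157 → advance -1; mR−mL=-1119/1157 → turn -1·90°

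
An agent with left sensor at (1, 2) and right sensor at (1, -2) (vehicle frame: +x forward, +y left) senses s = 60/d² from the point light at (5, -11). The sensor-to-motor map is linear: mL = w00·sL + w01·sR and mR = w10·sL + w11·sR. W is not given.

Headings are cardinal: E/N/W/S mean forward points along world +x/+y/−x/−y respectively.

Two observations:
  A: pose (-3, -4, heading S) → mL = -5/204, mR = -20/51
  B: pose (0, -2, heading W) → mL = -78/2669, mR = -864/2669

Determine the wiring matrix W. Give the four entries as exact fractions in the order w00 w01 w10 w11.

1/2 -1 -1 1

obs A: pose=(-3,-4,S) → sL=5/6, sR=15/34, mL=-5/204, mR=-20/51
obs B: pose=(0,-2,W) → sL=12/17, sR=60/157, mL=-78/2669, mR=-864/2669
sensor matrix S = [[5/6, 15/34], [12/17, 60/157]]; det S = 320/45373
solve [mL_A; mL_B] = S·[w00; w01] and [mR_A; mR_B] = S·[w10; w11]:
  w00 = 1/2, w01 = -1, w10 = -1, w11 = 1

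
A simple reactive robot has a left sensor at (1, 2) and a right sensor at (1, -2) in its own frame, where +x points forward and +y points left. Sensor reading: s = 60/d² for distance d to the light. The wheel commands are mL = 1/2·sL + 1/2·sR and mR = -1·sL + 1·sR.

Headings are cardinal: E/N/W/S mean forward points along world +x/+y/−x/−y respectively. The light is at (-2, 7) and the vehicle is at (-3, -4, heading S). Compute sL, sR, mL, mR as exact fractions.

left sensor world pos  = (-1, -5); dL² = 145
right sensor world pos = (-5, -5); dR² = 153
sL = 60/145 = 12/29
sR = 60/153 = 20/51
mL = 1/2·sL + 1/2·sR = 596/1479
mR = -1·sL + 1·sR = -32/1479

12/29 20/51 596/1479 -32/1479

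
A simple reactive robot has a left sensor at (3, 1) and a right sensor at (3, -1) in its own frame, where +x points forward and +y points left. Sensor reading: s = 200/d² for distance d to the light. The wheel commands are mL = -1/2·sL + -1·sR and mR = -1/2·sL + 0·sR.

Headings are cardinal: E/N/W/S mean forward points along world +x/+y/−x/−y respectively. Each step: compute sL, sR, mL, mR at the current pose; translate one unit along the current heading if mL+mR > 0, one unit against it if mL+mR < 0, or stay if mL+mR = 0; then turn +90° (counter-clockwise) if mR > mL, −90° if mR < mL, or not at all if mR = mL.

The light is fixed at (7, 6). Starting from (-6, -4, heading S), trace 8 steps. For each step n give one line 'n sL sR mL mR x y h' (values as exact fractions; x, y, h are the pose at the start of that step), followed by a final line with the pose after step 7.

0 200/313 40/73 -19820/22849 -100/313 -6 -4 S
1 50/41 1 -66/41 -25/41 -6 -3 E
2 200/261 40/41 -14540/10701 -100/261 -7 -3 N
3 20/41 20/37 -1190/1517 -10/41 -7 -4 W
4 200/313 40/73 -19820/22849 -100/313 -6 -4 S
5 50/41 1 -66/41 -25/41 -6 -3 E
6 200/261 40/41 -14540/10701 -100/261 -7 -3 N
7 20/41 20/37 -1190/1517 -10/41 -7 -4 W
final -6 -4 S

n=0: pose=(-6,-4,S); sL=200/313, sR=40/73; mL=-19820/22849, mR=-100/313; mL+mR=-27120/22849 → advance -1; mR−mL=40/73 → turn +1·90°
n=1: pose=(-6,-3,E); sL=50/41, sR=1; mL=-66/41, mR=-25/41; mL+mR=-91/41 → advance -1; mR−mL=1 → turn +1·90°
n=2: pose=(-7,-3,N); sL=200/261, sR=40/41; mL=-14540/10701, mR=-100/261; mL+mR=-18640/10701 → advance -1; mR−mL=40/41 → turn +1·90°
n=3: pose=(-7,-4,W); sL=20/41, sR=20/37; mL=-1190/1517, mR=-10/41; mL+mR=-1560/1517 → advance -1; mR−mL=20/37 → turn +1·90°
n=4: pose=(-6,-4,S); sL=200/313, sR=40/73; mL=-19820/22849, mR=-100/313; mL+mR=-27120/22849 → advance -1; mR−mL=40/73 → turn +1·90°
n=5: pose=(-6,-3,E); sL=50/41, sR=1; mL=-66/41, mR=-25/41; mL+mR=-91/41 → advance -1; mR−mL=1 → turn +1·90°
n=6: pose=(-7,-3,N); sL=200/261, sR=40/41; mL=-14540/10701, mR=-100/261; mL+mR=-18640/10701 → advance -1; mR−mL=40/41 → turn +1·90°
n=7: pose=(-7,-4,W); sL=20/41, sR=20/37; mL=-1190/1517, mR=-10/41; mL+mR=-1560/1517 → advance -1; mR−mL=20/37 → turn +1·90°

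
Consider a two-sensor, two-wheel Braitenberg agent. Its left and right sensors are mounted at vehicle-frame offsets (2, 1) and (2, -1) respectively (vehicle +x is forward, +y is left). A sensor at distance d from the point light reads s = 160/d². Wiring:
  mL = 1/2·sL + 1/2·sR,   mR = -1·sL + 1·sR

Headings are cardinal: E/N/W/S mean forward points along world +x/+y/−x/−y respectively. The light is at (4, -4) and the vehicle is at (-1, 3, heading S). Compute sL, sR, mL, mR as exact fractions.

160/41 160/61 8160/2501 -3200/2501

left sensor world pos  = (0, 1); dL² = 41
right sensor world pos = (-2, 1); dR² = 61
sL = 160/41 = 160/41
sR = 160/61 = 160/61
mL = 1/2·sL + 1/2·sR = 8160/2501
mR = -1·sL + 1·sR = -3200/2501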